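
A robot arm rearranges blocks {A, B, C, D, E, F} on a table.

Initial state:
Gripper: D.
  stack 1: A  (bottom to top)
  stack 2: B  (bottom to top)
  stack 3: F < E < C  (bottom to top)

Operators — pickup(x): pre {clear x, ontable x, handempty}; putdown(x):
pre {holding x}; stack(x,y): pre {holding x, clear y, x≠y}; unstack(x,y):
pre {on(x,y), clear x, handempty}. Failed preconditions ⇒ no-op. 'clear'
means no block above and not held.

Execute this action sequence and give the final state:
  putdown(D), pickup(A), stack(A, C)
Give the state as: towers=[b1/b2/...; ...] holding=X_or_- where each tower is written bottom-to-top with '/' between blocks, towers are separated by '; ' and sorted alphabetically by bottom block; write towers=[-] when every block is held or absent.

step 1 (putdown(D)): towers=[A; B; D; F/E/C] holding=-
step 2 (pickup(A)): towers=[B; D; F/E/C] holding=A
step 3 (stack(A, C)): towers=[B; D; F/E/C/A] holding=-

towers=[B; D; F/E/C/A] holding=-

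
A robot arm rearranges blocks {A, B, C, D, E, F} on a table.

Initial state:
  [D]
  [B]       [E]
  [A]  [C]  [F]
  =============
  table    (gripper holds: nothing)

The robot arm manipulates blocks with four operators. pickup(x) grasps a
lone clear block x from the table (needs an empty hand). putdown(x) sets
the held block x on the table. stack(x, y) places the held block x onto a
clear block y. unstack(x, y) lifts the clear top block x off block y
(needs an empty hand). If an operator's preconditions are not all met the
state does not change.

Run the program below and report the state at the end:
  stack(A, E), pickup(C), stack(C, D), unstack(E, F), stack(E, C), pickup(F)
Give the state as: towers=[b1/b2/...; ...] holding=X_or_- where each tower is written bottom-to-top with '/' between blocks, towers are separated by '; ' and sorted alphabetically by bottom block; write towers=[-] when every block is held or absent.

step 1 (stack(A, E)) [no-op]: towers=[A/B/D; C; F/E] holding=-
step 2 (pickup(C)): towers=[A/B/D; F/E] holding=C
step 3 (stack(C, D)): towers=[A/B/D/C; F/E] holding=-
step 4 (unstack(E, F)): towers=[A/B/D/C; F] holding=E
step 5 (stack(E, C)): towers=[A/B/D/C/E; F] holding=-
step 6 (pickup(F)): towers=[A/B/D/C/E] holding=F

towers=[A/B/D/C/E] holding=F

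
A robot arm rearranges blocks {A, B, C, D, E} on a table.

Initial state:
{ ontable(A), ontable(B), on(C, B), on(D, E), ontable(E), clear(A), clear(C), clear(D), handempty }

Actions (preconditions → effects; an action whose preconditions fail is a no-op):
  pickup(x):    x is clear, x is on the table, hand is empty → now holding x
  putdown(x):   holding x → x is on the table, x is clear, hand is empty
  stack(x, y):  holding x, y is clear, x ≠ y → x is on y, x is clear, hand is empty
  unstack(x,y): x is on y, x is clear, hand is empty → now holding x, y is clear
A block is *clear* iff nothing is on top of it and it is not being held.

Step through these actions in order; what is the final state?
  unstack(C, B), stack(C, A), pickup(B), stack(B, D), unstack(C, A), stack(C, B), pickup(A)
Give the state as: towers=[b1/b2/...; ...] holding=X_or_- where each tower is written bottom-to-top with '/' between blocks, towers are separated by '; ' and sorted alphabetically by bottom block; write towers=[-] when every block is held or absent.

step 1 (unstack(C, B)): towers=[A; B; E/D] holding=C
step 2 (stack(C, A)): towers=[A/C; B; E/D] holding=-
step 3 (pickup(B)): towers=[A/C; E/D] holding=B
step 4 (stack(B, D)): towers=[A/C; E/D/B] holding=-
step 5 (unstack(C, A)): towers=[A; E/D/B] holding=C
step 6 (stack(C, B)): towers=[A; E/D/B/C] holding=-
step 7 (pickup(A)): towers=[E/D/B/C] holding=A

towers=[E/D/B/C] holding=A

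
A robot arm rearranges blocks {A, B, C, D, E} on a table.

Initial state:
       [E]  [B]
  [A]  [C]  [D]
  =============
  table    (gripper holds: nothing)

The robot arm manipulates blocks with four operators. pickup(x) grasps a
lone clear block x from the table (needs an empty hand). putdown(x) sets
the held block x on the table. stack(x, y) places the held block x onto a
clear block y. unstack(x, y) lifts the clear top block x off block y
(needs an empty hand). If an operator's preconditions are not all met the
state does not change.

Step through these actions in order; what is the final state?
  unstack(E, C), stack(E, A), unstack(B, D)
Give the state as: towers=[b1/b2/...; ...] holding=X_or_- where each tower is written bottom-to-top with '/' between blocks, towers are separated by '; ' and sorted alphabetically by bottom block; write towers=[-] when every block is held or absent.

towers=[A/E; C; D] holding=B

step 1 (unstack(E, C)): towers=[A; C; D/B] holding=E
step 2 (stack(E, A)): towers=[A/E; C; D/B] holding=-
step 3 (unstack(B, D)): towers=[A/E; C; D] holding=B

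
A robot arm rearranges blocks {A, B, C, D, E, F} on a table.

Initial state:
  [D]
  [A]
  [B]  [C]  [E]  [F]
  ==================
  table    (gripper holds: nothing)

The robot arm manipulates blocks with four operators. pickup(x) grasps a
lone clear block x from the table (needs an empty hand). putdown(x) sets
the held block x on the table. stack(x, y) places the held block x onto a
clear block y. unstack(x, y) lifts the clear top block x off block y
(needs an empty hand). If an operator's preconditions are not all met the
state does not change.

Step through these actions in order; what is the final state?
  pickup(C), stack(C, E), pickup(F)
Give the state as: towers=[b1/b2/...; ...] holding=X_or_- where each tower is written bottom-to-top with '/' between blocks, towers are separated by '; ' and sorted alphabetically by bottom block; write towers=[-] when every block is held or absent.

towers=[B/A/D; E/C] holding=F

step 1 (pickup(C)): towers=[B/A/D; E; F] holding=C
step 2 (stack(C, E)): towers=[B/A/D; E/C; F] holding=-
step 3 (pickup(F)): towers=[B/A/D; E/C] holding=F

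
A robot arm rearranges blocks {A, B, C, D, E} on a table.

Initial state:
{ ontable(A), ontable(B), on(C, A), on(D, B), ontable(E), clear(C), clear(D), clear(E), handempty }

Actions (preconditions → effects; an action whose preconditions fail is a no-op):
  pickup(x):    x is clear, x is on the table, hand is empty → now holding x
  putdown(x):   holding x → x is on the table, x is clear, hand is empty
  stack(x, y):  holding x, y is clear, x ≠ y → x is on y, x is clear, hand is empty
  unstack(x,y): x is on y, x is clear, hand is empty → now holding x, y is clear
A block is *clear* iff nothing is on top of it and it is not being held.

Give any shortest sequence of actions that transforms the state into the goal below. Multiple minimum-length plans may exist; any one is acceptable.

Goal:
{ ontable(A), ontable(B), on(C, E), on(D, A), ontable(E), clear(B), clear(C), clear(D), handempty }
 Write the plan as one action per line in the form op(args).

unstack(C, A)
stack(C, E)
unstack(D, B)
stack(D, A)

step 1 (unstack(C, A)): towers=[A; B/D; E] holding=C
step 2 (stack(C, E)): towers=[A; B/D; E/C] holding=-
step 3 (unstack(D, B)): towers=[A; B; E/C] holding=D
step 4 (stack(D, A)): towers=[A/D; B; E/C] holding=-
goal check: towers=[A/D; B; E/C] holding=- — reached (length 4, optimal by BFS)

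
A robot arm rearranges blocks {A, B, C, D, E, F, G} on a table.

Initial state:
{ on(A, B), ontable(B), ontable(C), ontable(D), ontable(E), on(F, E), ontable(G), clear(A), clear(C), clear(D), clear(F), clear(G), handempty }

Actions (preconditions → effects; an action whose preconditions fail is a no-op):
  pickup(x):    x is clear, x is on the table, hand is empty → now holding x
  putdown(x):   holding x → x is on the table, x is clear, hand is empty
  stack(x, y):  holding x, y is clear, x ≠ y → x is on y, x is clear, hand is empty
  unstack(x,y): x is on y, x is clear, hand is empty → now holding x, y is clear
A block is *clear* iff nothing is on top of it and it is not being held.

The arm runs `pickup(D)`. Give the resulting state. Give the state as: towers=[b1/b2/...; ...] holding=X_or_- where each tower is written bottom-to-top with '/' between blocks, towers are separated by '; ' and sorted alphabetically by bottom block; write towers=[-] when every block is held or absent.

towers=[B/A; C; E/F; G] holding=D

before: towers=[B/A; C; D; E/F; G] holding=-
pre[pickup(D)]: clear(D) yes, ontable(D) yes, handempty yes
all met → apply pickup(D)
after:  towers=[B/A; C; E/F; G] holding=D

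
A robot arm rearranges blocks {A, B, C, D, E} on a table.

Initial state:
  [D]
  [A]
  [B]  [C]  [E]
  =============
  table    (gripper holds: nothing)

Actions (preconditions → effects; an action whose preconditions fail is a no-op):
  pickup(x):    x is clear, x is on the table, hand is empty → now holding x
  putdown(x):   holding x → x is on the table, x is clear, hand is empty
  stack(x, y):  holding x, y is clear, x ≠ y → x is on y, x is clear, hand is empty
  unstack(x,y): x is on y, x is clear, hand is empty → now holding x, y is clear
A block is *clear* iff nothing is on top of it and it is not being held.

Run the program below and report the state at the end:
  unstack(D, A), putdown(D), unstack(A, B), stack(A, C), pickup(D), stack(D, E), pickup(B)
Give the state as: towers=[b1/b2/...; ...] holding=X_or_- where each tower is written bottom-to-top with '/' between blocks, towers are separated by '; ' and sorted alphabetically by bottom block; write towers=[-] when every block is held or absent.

step 1 (unstack(D, A)): towers=[B/A; C; E] holding=D
step 2 (putdown(D)): towers=[B/A; C; D; E] holding=-
step 3 (unstack(A, B)): towers=[B; C; D; E] holding=A
step 4 (stack(A, C)): towers=[B; C/A; D; E] holding=-
step 5 (pickup(D)): towers=[B; C/A; E] holding=D
step 6 (stack(D, E)): towers=[B; C/A; E/D] holding=-
step 7 (pickup(B)): towers=[C/A; E/D] holding=B

towers=[C/A; E/D] holding=B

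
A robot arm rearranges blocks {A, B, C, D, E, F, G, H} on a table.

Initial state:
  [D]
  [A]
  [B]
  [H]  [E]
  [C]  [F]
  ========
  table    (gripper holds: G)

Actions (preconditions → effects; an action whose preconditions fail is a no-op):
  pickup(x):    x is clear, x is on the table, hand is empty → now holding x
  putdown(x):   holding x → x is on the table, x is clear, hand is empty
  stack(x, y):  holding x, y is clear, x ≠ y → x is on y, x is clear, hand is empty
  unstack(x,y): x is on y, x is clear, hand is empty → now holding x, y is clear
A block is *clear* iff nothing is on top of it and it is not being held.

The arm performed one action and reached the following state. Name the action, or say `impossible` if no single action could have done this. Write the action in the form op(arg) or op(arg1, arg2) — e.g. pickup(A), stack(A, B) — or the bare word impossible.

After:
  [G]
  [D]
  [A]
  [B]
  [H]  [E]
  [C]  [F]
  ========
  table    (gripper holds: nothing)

target: towers=[C/H/B/A/D/G; F/E] holding=-
        putdown(G) → towers=[C/H/B/A/D; F/E; G] holding=-
       stack(G, E) → towers=[C/H/B/A/D; F/E/G] holding=-
       stack(G, D) → towers=[C/H/B/A/D/G; F/E] holding=-  ← match

stack(G, D)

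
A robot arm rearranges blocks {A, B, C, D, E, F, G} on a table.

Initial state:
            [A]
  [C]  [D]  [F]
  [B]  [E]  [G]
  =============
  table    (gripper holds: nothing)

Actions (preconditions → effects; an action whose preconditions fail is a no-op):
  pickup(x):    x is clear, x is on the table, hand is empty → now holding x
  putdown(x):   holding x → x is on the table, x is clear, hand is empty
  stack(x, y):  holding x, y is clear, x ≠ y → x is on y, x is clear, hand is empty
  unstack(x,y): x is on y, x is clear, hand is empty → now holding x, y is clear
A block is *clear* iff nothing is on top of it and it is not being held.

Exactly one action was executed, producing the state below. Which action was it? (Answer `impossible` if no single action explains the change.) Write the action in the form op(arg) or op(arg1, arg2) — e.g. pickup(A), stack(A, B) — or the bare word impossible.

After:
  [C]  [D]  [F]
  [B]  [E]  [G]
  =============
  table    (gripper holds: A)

unstack(A, F)

target: towers=[B/C; E/D; G/F] holding=A
     unstack(D, E) → towers=[B/C; E; G/F/A] holding=D
     unstack(A, F) → towers=[B/C; E/D; G/F] holding=A  ← match
     unstack(C, B) → towers=[B; E/D; G/F/A] holding=C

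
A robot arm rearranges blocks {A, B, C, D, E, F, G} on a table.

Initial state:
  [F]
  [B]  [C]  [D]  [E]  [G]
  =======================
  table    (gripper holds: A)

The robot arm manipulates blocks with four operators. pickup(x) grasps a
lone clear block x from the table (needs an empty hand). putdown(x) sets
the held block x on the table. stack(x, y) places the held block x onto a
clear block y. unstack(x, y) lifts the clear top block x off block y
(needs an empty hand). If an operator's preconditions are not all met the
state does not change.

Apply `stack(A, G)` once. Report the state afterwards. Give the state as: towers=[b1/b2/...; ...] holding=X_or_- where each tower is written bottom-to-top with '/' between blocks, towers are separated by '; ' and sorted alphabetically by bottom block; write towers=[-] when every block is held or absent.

before: towers=[B/F; C; D; E; G] holding=A
pre[stack(A, G)]: holding(A) ✓, clear(G) ✓, A≠G ✓
all met → apply stack(A, G)
after:  towers=[B/F; C; D; E; G/A] holding=-

towers=[B/F; C; D; E; G/A] holding=-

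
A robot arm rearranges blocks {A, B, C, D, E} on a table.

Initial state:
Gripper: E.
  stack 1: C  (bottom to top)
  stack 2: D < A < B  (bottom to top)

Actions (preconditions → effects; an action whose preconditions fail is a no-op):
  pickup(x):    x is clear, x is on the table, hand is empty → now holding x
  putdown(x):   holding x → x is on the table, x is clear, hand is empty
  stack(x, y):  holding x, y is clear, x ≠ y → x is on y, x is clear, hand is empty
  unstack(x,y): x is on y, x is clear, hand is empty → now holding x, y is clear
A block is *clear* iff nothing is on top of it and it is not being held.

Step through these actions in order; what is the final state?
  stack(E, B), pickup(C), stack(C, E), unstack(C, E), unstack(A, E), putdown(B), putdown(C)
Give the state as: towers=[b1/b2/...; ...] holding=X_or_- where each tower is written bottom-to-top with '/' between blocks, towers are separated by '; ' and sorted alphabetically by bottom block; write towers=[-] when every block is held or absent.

towers=[C; D/A/B/E] holding=-

step 1 (stack(E, B)): towers=[C; D/A/B/E] holding=-
step 2 (pickup(C)): towers=[D/A/B/E] holding=C
step 3 (stack(C, E)): towers=[D/A/B/E/C] holding=-
step 4 (unstack(C, E)): towers=[D/A/B/E] holding=C
step 5 (unstack(A, E)) [no-op]: towers=[D/A/B/E] holding=C
step 6 (putdown(B)) [no-op]: towers=[D/A/B/E] holding=C
step 7 (putdown(C)): towers=[C; D/A/B/E] holding=-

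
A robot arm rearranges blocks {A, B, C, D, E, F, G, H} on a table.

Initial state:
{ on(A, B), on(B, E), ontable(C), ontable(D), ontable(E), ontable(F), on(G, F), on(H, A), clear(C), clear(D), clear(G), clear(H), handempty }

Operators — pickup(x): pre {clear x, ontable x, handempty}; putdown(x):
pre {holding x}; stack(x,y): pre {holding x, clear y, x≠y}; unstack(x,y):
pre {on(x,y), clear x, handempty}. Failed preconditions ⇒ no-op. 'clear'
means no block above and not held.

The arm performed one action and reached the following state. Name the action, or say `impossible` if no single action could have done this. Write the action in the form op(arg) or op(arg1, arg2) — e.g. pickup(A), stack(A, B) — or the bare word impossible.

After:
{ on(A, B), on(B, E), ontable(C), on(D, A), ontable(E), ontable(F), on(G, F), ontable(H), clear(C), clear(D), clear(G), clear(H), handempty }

impossible

target: towers=[C; E/B/A/D; F/G; H] holding=-
     unstack(G, F) → towers=[C; D; E/B/A/H; F] holding=G
     unstack(H, A) → towers=[C; D; E/B/A; F/G] holding=H
         pickup(D) → towers=[C; E/B/A/H; F/G] holding=D
         pickup(C) → towers=[D; E/B/A/H; F/G] holding=C
none of the 4 applicable actions match → impossible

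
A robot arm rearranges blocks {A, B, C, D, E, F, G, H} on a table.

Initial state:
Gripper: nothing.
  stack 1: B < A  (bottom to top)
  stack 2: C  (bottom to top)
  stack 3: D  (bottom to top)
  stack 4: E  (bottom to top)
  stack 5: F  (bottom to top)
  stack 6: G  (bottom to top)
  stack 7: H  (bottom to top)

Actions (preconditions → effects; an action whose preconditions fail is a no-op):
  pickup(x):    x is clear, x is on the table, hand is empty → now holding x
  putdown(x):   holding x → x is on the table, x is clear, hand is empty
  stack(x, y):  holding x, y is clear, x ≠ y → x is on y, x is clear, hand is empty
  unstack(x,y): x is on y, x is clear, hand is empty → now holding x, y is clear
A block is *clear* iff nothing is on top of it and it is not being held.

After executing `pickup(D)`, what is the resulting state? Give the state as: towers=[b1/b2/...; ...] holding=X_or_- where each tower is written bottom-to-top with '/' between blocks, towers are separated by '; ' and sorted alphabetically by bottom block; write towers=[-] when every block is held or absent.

before: towers=[B/A; C; D; E; F; G; H] holding=-
pre[pickup(D)]: clear(D) yes, ontable(D) yes, handempty yes
all met → apply pickup(D)
after:  towers=[B/A; C; E; F; G; H] holding=D

towers=[B/A; C; E; F; G; H] holding=D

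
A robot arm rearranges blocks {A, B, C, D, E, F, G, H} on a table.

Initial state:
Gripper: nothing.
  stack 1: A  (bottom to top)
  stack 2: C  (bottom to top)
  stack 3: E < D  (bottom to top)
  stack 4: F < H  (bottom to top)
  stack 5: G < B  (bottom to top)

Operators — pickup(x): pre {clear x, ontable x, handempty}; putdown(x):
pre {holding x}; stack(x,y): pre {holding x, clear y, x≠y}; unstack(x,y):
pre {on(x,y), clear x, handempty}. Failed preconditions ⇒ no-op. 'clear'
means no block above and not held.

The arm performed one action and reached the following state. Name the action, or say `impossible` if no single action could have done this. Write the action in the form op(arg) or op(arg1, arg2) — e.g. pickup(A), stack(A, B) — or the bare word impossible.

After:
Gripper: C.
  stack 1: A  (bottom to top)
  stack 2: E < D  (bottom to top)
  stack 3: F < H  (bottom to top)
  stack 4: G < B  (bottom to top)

pickup(C)

target: towers=[A; E/D; F/H; G/B] holding=C
         pickup(A) → towers=[C; E/D; F/H; G/B] holding=A
     unstack(H, F) → towers=[A; C; E/D; F; G/B] holding=H
     unstack(B, G) → towers=[A; C; E/D; F/H; G] holding=B
     unstack(D, E) → towers=[A; C; E; F/H; G/B] holding=D
         pickup(C) → towers=[A; E/D; F/H; G/B] holding=C  ← match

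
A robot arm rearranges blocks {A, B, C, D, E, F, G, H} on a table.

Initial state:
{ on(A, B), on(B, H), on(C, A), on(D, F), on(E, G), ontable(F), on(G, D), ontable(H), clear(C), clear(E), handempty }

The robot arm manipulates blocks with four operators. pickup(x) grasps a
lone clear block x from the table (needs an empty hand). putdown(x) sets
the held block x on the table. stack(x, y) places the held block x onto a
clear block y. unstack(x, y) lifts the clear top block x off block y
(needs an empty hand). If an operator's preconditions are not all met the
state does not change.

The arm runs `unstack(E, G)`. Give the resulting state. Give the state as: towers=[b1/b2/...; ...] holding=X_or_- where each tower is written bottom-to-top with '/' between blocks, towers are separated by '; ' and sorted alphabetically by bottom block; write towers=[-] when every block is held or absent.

before: towers=[F/D/G/E; H/B/A/C] holding=-
pre[unstack(E, G)]: on(E,G) yes, clear(E) yes, handempty yes
all met → apply unstack(E, G)
after:  towers=[F/D/G; H/B/A/C] holding=E

towers=[F/D/G; H/B/A/C] holding=E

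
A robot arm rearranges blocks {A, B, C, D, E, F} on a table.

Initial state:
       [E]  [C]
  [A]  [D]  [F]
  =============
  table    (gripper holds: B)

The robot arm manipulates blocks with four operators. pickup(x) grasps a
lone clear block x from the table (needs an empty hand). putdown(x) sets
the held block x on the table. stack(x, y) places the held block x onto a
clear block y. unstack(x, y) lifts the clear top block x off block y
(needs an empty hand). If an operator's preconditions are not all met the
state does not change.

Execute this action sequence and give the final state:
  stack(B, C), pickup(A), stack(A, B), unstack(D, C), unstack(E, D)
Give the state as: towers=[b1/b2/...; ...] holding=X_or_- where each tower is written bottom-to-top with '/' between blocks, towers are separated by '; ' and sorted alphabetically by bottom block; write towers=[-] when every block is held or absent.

towers=[D; F/C/B/A] holding=E

step 1 (stack(B, C)): towers=[A; D/E; F/C/B] holding=-
step 2 (pickup(A)): towers=[D/E; F/C/B] holding=A
step 3 (stack(A, B)): towers=[D/E; F/C/B/A] holding=-
step 4 (unstack(D, C)) [no-op]: towers=[D/E; F/C/B/A] holding=-
step 5 (unstack(E, D)): towers=[D; F/C/B/A] holding=E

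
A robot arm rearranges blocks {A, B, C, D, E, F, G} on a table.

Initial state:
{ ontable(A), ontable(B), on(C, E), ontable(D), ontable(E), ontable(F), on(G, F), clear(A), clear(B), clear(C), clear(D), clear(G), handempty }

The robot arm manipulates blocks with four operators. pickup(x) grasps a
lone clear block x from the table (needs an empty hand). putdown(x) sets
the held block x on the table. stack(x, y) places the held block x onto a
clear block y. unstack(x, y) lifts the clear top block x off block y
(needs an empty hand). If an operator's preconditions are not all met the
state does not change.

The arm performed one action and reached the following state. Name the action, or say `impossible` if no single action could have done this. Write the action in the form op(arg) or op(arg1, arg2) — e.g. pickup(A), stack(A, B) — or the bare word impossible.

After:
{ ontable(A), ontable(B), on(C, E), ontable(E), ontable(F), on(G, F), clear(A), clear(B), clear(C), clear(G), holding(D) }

target: towers=[A; B; E/C; F/G] holding=D
         pickup(B) → towers=[A; D; E/C; F/G] holding=B
     unstack(G, F) → towers=[A; B; D; E/C; F] holding=G
         pickup(D) → towers=[A; B; E/C; F/G] holding=D  ← match
         pickup(A) → towers=[B; D; E/C; F/G] holding=A
     unstack(C, E) → towers=[A; B; D; E; F/G] holding=C

pickup(D)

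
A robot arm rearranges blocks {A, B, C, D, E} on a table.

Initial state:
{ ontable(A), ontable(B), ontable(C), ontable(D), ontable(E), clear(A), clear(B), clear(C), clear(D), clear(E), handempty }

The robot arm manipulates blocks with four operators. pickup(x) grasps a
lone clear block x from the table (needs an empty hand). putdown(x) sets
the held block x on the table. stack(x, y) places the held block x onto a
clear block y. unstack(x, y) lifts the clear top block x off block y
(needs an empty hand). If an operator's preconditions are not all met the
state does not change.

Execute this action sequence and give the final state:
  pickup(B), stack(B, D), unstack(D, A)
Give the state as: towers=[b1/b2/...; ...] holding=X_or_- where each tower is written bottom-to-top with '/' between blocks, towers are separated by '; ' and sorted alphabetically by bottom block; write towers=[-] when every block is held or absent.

towers=[A; C; D/B; E] holding=-

step 1 (pickup(B)): towers=[A; C; D; E] holding=B
step 2 (stack(B, D)): towers=[A; C; D/B; E] holding=-
step 3 (unstack(D, A)) [no-op]: towers=[A; C; D/B; E] holding=-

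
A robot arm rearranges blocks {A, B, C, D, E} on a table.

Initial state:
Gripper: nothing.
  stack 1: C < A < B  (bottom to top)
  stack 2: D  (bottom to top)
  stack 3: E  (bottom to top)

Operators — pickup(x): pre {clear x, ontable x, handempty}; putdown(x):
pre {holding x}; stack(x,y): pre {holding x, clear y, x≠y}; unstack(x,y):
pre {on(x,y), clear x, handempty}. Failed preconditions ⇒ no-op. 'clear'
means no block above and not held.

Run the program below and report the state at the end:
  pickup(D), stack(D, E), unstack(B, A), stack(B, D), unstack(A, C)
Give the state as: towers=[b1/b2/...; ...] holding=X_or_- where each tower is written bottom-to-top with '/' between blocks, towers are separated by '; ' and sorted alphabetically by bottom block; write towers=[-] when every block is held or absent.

towers=[C; E/D/B] holding=A

step 1 (pickup(D)): towers=[C/A/B; E] holding=D
step 2 (stack(D, E)): towers=[C/A/B; E/D] holding=-
step 3 (unstack(B, A)): towers=[C/A; E/D] holding=B
step 4 (stack(B, D)): towers=[C/A; E/D/B] holding=-
step 5 (unstack(A, C)): towers=[C; E/D/B] holding=A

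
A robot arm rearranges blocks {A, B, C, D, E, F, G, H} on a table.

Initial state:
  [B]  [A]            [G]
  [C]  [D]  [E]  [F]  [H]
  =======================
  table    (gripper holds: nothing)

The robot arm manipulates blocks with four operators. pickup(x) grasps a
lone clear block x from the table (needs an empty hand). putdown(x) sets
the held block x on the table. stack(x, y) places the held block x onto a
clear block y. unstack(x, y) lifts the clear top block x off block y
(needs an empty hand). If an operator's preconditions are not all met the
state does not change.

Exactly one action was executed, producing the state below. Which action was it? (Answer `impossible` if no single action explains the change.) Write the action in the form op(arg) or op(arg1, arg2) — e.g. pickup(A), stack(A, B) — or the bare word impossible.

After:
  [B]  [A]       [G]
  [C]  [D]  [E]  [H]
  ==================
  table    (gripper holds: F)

target: towers=[C/B; D/A; E; H/G] holding=F
     unstack(G, H) → towers=[C/B; D/A; E; F; H] holding=G
     unstack(A, D) → towers=[C/B; D; E; F; H/G] holding=A
         pickup(E) → towers=[C/B; D/A; F; H/G] holding=E
     unstack(B, C) → towers=[C; D/A; E; F; H/G] holding=B
         pickup(F) → towers=[C/B; D/A; E; H/G] holding=F  ← match

pickup(F)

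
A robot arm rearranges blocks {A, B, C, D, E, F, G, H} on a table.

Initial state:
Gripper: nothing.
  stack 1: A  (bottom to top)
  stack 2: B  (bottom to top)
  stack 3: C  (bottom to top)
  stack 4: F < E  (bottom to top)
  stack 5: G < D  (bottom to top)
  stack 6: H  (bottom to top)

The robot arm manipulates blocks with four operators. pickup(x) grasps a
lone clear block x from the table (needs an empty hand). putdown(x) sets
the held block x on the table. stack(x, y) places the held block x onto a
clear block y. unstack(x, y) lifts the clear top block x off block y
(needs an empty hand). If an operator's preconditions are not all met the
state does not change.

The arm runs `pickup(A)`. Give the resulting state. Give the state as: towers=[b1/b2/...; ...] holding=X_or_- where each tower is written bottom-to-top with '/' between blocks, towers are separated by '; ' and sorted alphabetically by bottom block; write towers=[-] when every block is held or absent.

before: towers=[A; B; C; F/E; G/D; H] holding=-
pre[pickup(A)]: clear(A) yes, ontable(A) yes, handempty yes
all met → apply pickup(A)
after:  towers=[B; C; F/E; G/D; H] holding=A

towers=[B; C; F/E; G/D; H] holding=A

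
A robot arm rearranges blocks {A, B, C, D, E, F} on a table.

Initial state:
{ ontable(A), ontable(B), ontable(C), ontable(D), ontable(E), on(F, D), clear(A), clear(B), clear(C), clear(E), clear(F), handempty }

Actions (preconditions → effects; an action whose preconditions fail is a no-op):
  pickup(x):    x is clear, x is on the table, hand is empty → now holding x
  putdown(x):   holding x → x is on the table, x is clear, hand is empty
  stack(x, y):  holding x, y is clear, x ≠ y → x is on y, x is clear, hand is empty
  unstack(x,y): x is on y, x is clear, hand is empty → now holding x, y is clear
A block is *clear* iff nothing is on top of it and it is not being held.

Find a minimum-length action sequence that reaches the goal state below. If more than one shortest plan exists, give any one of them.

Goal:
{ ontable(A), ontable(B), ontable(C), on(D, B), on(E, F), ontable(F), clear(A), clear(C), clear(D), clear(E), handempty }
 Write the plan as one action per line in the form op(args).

unstack(F, D)
putdown(F)
pickup(D)
stack(D, B)
pickup(E)
stack(E, F)

step 1 (unstack(F, D)): towers=[A; B; C; D; E] holding=F
step 2 (putdown(F)): towers=[A; B; C; D; E; F] holding=-
step 3 (pickup(D)): towers=[A; B; C; E; F] holding=D
step 4 (stack(D, B)): towers=[A; B/D; C; E; F] holding=-
step 5 (pickup(E)): towers=[A; B/D; C; F] holding=E
step 6 (stack(E, F)): towers=[A; B/D; C; F/E] holding=-
goal check: towers=[A; B/D; C; F/E] holding=- — reached (length 6, optimal by BFS)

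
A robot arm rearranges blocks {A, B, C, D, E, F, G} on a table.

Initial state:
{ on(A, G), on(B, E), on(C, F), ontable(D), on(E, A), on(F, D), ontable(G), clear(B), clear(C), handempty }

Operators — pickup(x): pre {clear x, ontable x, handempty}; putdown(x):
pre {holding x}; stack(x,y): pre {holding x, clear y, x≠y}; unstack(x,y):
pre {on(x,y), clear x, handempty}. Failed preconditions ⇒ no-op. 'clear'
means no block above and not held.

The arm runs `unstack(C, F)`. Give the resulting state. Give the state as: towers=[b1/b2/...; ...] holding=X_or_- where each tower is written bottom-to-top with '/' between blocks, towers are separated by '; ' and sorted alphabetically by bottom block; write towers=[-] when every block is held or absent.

towers=[D/F; G/A/E/B] holding=C

before: towers=[D/F/C; G/A/E/B] holding=-
pre[unstack(C, F)]: on(C,F) yes, clear(C) yes, handempty yes
all met → apply unstack(C, F)
after:  towers=[D/F; G/A/E/B] holding=C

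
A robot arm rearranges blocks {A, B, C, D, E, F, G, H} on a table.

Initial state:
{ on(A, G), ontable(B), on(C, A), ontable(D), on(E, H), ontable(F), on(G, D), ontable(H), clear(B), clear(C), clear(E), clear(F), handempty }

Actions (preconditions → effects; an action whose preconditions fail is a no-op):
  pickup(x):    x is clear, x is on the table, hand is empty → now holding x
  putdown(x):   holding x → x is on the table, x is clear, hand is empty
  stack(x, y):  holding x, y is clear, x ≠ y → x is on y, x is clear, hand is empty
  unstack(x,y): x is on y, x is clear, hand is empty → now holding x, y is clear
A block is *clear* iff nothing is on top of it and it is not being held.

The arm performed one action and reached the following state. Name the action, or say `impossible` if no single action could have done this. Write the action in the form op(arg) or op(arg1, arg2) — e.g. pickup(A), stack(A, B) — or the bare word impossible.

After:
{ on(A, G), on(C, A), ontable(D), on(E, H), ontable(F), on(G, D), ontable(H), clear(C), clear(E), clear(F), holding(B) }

target: towers=[D/G/A/C; F; H/E] holding=B
     unstack(E, H) → towers=[B; D/G/A/C; F; H] holding=E
         pickup(B) → towers=[D/G/A/C; F; H/E] holding=B  ← match
         pickup(F) → towers=[B; D/G/A/C; H/E] holding=F
     unstack(C, A) → towers=[B; D/G/A; F; H/E] holding=C

pickup(B)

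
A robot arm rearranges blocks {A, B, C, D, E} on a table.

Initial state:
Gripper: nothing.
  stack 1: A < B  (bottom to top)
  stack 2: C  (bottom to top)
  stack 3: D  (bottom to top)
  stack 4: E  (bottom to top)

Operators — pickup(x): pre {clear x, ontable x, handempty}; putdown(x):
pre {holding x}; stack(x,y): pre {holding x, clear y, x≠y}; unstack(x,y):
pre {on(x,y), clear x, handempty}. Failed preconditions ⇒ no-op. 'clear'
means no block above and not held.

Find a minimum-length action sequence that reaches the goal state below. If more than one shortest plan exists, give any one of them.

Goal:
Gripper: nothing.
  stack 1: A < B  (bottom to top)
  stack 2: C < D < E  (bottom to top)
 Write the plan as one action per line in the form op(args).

step 1 (pickup(D)): towers=[A/B; C; E] holding=D
step 2 (stack(D, C)): towers=[A/B; C/D; E] holding=-
step 3 (pickup(E)): towers=[A/B; C/D] holding=E
step 4 (stack(E, D)): towers=[A/B; C/D/E] holding=-
goal check: towers=[A/B; C/D/E] holding=- — reached (length 4, optimal by BFS)

pickup(D)
stack(D, C)
pickup(E)
stack(E, D)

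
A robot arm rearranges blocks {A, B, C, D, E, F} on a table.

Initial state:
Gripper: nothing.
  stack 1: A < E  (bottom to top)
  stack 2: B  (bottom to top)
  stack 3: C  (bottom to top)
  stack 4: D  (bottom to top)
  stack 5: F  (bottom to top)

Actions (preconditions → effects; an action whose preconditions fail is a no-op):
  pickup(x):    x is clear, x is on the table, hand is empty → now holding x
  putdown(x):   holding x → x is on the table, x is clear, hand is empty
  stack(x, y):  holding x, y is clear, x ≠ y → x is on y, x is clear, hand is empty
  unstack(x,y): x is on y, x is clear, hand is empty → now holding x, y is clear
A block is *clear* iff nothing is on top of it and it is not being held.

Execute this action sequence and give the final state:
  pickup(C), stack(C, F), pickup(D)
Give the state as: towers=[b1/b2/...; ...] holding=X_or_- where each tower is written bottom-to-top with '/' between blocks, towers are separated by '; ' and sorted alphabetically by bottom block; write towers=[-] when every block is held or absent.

towers=[A/E; B; F/C] holding=D

step 1 (pickup(C)): towers=[A/E; B; D; F] holding=C
step 2 (stack(C, F)): towers=[A/E; B; D; F/C] holding=-
step 3 (pickup(D)): towers=[A/E; B; F/C] holding=D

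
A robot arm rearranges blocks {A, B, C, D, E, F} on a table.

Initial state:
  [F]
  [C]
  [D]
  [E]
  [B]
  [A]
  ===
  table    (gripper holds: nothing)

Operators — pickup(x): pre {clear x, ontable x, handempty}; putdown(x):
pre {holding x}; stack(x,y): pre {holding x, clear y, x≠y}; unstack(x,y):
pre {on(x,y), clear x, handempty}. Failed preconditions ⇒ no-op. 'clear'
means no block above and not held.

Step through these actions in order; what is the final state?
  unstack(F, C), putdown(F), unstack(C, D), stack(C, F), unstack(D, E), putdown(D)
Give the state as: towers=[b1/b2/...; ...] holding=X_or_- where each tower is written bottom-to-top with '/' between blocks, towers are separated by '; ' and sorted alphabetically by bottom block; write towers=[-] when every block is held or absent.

towers=[A/B/E; D; F/C] holding=-

step 1 (unstack(F, C)): towers=[A/B/E/D/C] holding=F
step 2 (putdown(F)): towers=[A/B/E/D/C; F] holding=-
step 3 (unstack(C, D)): towers=[A/B/E/D; F] holding=C
step 4 (stack(C, F)): towers=[A/B/E/D; F/C] holding=-
step 5 (unstack(D, E)): towers=[A/B/E; F/C] holding=D
step 6 (putdown(D)): towers=[A/B/E; D; F/C] holding=-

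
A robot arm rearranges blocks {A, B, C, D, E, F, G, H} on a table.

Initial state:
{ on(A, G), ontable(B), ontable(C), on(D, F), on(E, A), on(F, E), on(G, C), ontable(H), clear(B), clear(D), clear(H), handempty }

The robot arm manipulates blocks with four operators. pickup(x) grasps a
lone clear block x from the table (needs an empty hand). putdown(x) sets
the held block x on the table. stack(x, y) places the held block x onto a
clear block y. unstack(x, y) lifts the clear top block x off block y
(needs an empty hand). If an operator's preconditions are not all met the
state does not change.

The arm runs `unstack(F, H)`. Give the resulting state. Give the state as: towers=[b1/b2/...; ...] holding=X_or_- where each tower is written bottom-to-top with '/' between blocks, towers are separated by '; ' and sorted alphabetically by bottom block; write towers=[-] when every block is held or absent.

before: towers=[B; C/G/A/E/F/D; H] holding=-
pre[unstack(F, H)]: on(F,H) ✗, clear(F) ✗, handempty ✓
on(F,H), clear(F) unmet → unstack(F, H) is a no-op
after:  towers=[B; C/G/A/E/F/D; H] holding=-

towers=[B; C/G/A/E/F/D; H] holding=-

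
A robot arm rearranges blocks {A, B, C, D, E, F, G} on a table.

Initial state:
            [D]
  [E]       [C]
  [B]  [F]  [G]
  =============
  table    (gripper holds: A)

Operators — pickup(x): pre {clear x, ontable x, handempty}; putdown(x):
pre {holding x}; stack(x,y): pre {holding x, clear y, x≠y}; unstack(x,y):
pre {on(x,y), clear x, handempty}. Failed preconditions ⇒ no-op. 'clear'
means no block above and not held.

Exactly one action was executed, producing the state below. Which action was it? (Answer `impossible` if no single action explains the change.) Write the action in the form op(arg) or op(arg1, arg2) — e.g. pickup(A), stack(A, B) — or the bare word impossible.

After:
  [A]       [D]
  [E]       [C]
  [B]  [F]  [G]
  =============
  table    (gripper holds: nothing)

stack(A, E)

target: towers=[B/E/A; F; G/C/D] holding=-
        putdown(A) → towers=[A; B/E; F; G/C/D] holding=-
       stack(A, F) → towers=[B/E; F/A; G/C/D] holding=-
       stack(A, D) → towers=[B/E; F; G/C/D/A] holding=-
       stack(A, E) → towers=[B/E/A; F; G/C/D] holding=-  ← match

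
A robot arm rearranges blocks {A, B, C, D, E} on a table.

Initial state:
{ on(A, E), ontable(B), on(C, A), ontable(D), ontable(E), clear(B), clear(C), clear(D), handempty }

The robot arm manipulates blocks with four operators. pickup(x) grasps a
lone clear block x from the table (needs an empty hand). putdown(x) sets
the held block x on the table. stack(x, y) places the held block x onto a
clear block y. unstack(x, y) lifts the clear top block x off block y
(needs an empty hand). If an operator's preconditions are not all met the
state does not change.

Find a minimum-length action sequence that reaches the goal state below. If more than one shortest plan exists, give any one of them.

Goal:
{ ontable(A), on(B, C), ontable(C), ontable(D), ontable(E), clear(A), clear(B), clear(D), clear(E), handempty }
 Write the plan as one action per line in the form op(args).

step 1 (unstack(C, A)): towers=[B; D; E/A] holding=C
step 2 (putdown(C)): towers=[B; C; D; E/A] holding=-
step 3 (pickup(B)): towers=[C; D; E/A] holding=B
step 4 (stack(B, C)): towers=[C/B; D; E/A] holding=-
step 5 (unstack(A, E)): towers=[C/B; D; E] holding=A
step 6 (putdown(A)): towers=[A; C/B; D; E] holding=-
goal check: towers=[A; C/B; D; E] holding=- — reached (length 6, optimal by BFS)

unstack(C, A)
putdown(C)
pickup(B)
stack(B, C)
unstack(A, E)
putdown(A)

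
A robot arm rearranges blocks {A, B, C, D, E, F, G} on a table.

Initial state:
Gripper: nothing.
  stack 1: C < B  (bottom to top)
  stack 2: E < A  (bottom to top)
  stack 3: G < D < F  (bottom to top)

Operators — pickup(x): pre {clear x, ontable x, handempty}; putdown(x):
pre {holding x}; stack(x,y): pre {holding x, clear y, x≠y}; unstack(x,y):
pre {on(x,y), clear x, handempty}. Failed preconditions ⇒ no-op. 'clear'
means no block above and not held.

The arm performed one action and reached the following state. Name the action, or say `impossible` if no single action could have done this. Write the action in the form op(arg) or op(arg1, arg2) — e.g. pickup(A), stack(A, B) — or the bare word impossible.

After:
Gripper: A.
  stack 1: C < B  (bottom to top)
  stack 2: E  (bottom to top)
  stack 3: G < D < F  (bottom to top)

target: towers=[C/B; E; G/D/F] holding=A
     unstack(B, C) → towers=[C; E/A; G/D/F] holding=B
     unstack(F, D) → towers=[C/B; E/A; G/D] holding=F
     unstack(A, E) → towers=[C/B; E; G/D/F] holding=A  ← match

unstack(A, E)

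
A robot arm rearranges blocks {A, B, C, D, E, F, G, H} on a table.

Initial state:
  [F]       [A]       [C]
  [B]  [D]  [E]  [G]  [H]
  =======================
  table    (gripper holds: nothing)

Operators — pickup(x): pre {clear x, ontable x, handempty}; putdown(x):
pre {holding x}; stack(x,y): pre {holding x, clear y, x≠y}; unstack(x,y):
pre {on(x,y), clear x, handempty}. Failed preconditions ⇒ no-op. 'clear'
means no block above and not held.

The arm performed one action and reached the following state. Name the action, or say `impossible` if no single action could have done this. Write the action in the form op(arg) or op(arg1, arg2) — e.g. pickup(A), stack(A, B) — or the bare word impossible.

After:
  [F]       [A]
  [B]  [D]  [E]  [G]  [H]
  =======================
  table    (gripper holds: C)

unstack(C, H)

target: towers=[B/F; D; E/A; G; H] holding=C
         pickup(G) → towers=[B/F; D; E/A; H/C] holding=G
     unstack(A, E) → towers=[B/F; D; E; G; H/C] holding=A
     unstack(F, B) → towers=[B; D; E/A; G; H/C] holding=F
         pickup(D) → towers=[B/F; E/A; G; H/C] holding=D
     unstack(C, H) → towers=[B/F; D; E/A; G; H] holding=C  ← match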